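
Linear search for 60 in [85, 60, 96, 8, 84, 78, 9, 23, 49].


i=0: 85!=60
i=1: 60==60 found!

Found at 1, 2 comps


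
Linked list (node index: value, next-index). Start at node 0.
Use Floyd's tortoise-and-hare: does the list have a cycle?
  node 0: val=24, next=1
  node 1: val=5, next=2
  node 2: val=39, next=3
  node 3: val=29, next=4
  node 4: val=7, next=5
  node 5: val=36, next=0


Floyd's tortoise (slow, +1) and hare (fast, +2):
  init: slow=0, fast=0
  step 1: slow=1, fast=2
  step 2: slow=2, fast=4
  step 3: slow=3, fast=0
  step 4: slow=4, fast=2
  step 5: slow=5, fast=4
  step 6: slow=0, fast=0
  slow == fast at node 0: cycle detected

Cycle: yes


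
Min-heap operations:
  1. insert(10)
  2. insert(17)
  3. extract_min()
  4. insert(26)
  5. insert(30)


insert(10) -> [10]
insert(17) -> [10, 17]
extract_min()->10, [17]
insert(26) -> [17, 26]
insert(30) -> [17, 26, 30]

Final heap: [17, 26, 30]


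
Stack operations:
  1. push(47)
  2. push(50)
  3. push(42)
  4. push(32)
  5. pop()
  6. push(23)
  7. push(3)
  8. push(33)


push(47) -> [47]
push(50) -> [47, 50]
push(42) -> [47, 50, 42]
push(32) -> [47, 50, 42, 32]
pop()->32, [47, 50, 42]
push(23) -> [47, 50, 42, 23]
push(3) -> [47, 50, 42, 23, 3]
push(33) -> [47, 50, 42, 23, 3, 33]

Final stack: [47, 50, 42, 23, 3, 33]


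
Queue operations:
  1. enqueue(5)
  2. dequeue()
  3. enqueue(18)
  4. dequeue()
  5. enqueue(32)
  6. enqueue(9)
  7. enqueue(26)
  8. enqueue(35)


enqueue(5) -> [5]
dequeue()->5, []
enqueue(18) -> [18]
dequeue()->18, []
enqueue(32) -> [32]
enqueue(9) -> [32, 9]
enqueue(26) -> [32, 9, 26]
enqueue(35) -> [32, 9, 26, 35]

Final queue: [32, 9, 26, 35]


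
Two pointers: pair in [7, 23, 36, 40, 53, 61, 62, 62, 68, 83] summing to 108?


lo=0(7)+hi=9(83)=90
lo=1(23)+hi=9(83)=106
lo=2(36)+hi=9(83)=119
lo=2(36)+hi=8(68)=104
lo=3(40)+hi=8(68)=108

Yes: 40+68=108


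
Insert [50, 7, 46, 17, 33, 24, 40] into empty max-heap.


Insert 50: [50]
Insert 7: [50, 7]
Insert 46: [50, 7, 46]
Insert 17: [50, 17, 46, 7]
Insert 33: [50, 33, 46, 7, 17]
Insert 24: [50, 33, 46, 7, 17, 24]
Insert 40: [50, 33, 46, 7, 17, 24, 40]

Final heap: [50, 33, 46, 7, 17, 24, 40]


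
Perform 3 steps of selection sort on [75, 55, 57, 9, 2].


Initial: [75, 55, 57, 9, 2]
Step 1: min=2 at 4
  Swap: [2, 55, 57, 9, 75]
Step 2: min=9 at 3
  Swap: [2, 9, 57, 55, 75]
Step 3: min=55 at 3
  Swap: [2, 9, 55, 57, 75]

After 3 steps: [2, 9, 55, 57, 75]


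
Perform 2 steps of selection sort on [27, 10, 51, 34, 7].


Initial: [27, 10, 51, 34, 7]
Step 1: min=7 at 4
  Swap: [7, 10, 51, 34, 27]
Step 2: min=10 at 1
  Swap: [7, 10, 51, 34, 27]

After 2 steps: [7, 10, 51, 34, 27]


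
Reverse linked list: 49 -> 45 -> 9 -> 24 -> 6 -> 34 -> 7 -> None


Step 1: curr=49, set curr.next=prev(None) | reversed so far: 49
Step 2: curr=45, set curr.next=prev(49) | reversed so far: 45 -> 49
Step 3: curr=9, set curr.next=prev(45) | reversed so far: 9 -> 45 -> 49
Step 4: curr=24, set curr.next=prev(9) | reversed so far: 24 -> 9 -> 45 -> 49
Step 5: curr=6, set curr.next=prev(24) | reversed so far: 6 -> 24 -> 9 -> 45 -> 49
Step 6: curr=34, set curr.next=prev(6) | reversed so far: 34 -> 6 -> 24 -> 9 -> 45 -> 49
Step 7: curr=7, set curr.next=prev(34) | reversed so far: 7 -> 34 -> 6 -> 24 -> 9 -> 45 -> 49

7 -> 34 -> 6 -> 24 -> 9 -> 45 -> 49 -> None


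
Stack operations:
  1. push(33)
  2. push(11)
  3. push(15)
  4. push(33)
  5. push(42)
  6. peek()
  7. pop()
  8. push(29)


push(33) -> [33]
push(11) -> [33, 11]
push(15) -> [33, 11, 15]
push(33) -> [33, 11, 15, 33]
push(42) -> [33, 11, 15, 33, 42]
peek()->42
pop()->42, [33, 11, 15, 33]
push(29) -> [33, 11, 15, 33, 29]

Final stack: [33, 11, 15, 33, 29]


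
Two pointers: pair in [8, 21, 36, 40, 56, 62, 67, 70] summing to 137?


lo=0(8)+hi=7(70)=78
lo=1(21)+hi=7(70)=91
lo=2(36)+hi=7(70)=106
lo=3(40)+hi=7(70)=110
lo=4(56)+hi=7(70)=126
lo=5(62)+hi=7(70)=132
lo=6(67)+hi=7(70)=137

Yes: 67+70=137


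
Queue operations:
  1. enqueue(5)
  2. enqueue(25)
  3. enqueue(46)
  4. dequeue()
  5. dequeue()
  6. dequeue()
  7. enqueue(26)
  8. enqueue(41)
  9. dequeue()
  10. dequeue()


enqueue(5) -> [5]
enqueue(25) -> [5, 25]
enqueue(46) -> [5, 25, 46]
dequeue()->5, [25, 46]
dequeue()->25, [46]
dequeue()->46, []
enqueue(26) -> [26]
enqueue(41) -> [26, 41]
dequeue()->26, [41]
dequeue()->41, []

Final queue: []


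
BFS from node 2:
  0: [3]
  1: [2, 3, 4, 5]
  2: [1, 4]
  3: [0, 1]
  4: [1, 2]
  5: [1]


Visit 2, enqueue [1, 4]
Visit 1, enqueue [3, 5]
Visit 4, enqueue []
Visit 3, enqueue [0]
Visit 5, enqueue []
Visit 0, enqueue []

BFS order: [2, 1, 4, 3, 5, 0]


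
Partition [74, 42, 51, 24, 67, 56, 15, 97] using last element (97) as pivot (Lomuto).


Pivot: 97
  74 <= 97: advance i (no swap)
  42 <= 97: advance i (no swap)
  51 <= 97: advance i (no swap)
  24 <= 97: advance i (no swap)
  67 <= 97: advance i (no swap)
  56 <= 97: advance i (no swap)
  15 <= 97: advance i (no swap)
Place pivot at 7: [74, 42, 51, 24, 67, 56, 15, 97]

Partitioned: [74, 42, 51, 24, 67, 56, 15, 97]


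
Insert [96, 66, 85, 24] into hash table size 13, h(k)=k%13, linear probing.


Insert 96: h=5 -> slot 5
Insert 66: h=1 -> slot 1
Insert 85: h=7 -> slot 7
Insert 24: h=11 -> slot 11

Table: [None, 66, None, None, None, 96, None, 85, None, None, None, 24, None]


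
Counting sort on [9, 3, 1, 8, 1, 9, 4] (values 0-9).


Input: [9, 3, 1, 8, 1, 9, 4]
Counts: [0, 2, 0, 1, 1, 0, 0, 0, 1, 2]

Sorted: [1, 1, 3, 4, 8, 9, 9]


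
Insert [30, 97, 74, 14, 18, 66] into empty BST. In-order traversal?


Insert 30: root
Insert 97: R from 30
Insert 74: R from 30 -> L from 97
Insert 14: L from 30
Insert 18: L from 30 -> R from 14
Insert 66: R from 30 -> L from 97 -> L from 74

In-order: [14, 18, 30, 66, 74, 97]


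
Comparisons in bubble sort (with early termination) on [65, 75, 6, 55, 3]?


Algorithm: bubble sort (with early termination)
Input: [65, 75, 6, 55, 3]
Sorted: [3, 6, 55, 65, 75]

10


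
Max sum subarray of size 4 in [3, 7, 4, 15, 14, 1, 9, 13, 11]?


[0:4]: 29
[1:5]: 40
[2:6]: 34
[3:7]: 39
[4:8]: 37
[5:9]: 34

Max: 40 at [1:5]


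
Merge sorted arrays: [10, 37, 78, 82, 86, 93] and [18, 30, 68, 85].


Take 10 from A
Take 18 from B
Take 30 from B
Take 37 from A
Take 68 from B
Take 78 from A
Take 82 from A
Take 85 from B

Merged: [10, 18, 30, 37, 68, 78, 82, 85, 86, 93]


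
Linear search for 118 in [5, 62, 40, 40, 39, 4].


i=0: 5!=118
i=1: 62!=118
i=2: 40!=118
i=3: 40!=118
i=4: 39!=118
i=5: 4!=118

Not found, 6 comps


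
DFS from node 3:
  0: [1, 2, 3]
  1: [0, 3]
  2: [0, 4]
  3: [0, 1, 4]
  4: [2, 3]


Visit 3, push [4, 1, 0]
Visit 0, push [2, 1]
Visit 1, push []
Visit 2, push [4]
Visit 4, push []

DFS order: [3, 0, 1, 2, 4]


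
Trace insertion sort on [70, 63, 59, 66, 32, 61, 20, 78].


Initial: [70, 63, 59, 66, 32, 61, 20, 78]
Insert 63: [63, 70, 59, 66, 32, 61, 20, 78]
Insert 59: [59, 63, 70, 66, 32, 61, 20, 78]
Insert 66: [59, 63, 66, 70, 32, 61, 20, 78]
Insert 32: [32, 59, 63, 66, 70, 61, 20, 78]
Insert 61: [32, 59, 61, 63, 66, 70, 20, 78]
Insert 20: [20, 32, 59, 61, 63, 66, 70, 78]
Insert 78: [20, 32, 59, 61, 63, 66, 70, 78]

Sorted: [20, 32, 59, 61, 63, 66, 70, 78]


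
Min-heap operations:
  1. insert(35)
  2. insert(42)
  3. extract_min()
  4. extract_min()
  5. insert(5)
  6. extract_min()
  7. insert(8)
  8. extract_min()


insert(35) -> [35]
insert(42) -> [35, 42]
extract_min()->35, [42]
extract_min()->42, []
insert(5) -> [5]
extract_min()->5, []
insert(8) -> [8]
extract_min()->8, []

Final heap: []


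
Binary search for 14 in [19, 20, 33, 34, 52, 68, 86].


Step 1: lo=0, hi=6, mid=3, val=34
Step 2: lo=0, hi=2, mid=1, val=20
Step 3: lo=0, hi=0, mid=0, val=19

Not found


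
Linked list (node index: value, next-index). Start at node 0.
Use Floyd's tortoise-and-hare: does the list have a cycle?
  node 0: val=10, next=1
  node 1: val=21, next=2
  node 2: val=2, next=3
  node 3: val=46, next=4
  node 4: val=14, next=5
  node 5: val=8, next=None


Floyd's tortoise (slow, +1) and hare (fast, +2):
  init: slow=0, fast=0
  step 1: slow=1, fast=2
  step 2: slow=2, fast=4
  step 3: fast 4->5->None, no cycle

Cycle: no


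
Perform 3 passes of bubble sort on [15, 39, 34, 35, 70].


Initial: [15, 39, 34, 35, 70]
Pass 1: [15, 34, 35, 39, 70] (2 swaps)
Pass 2: [15, 34, 35, 39, 70] (0 swaps)
Pass 3: [15, 34, 35, 39, 70] (0 swaps)

After 3 passes: [15, 34, 35, 39, 70]


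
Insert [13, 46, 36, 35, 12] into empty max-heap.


Insert 13: [13]
Insert 46: [46, 13]
Insert 36: [46, 13, 36]
Insert 35: [46, 35, 36, 13]
Insert 12: [46, 35, 36, 13, 12]

Final heap: [46, 35, 36, 13, 12]


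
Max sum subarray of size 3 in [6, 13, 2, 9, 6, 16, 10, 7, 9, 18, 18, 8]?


[0:3]: 21
[1:4]: 24
[2:5]: 17
[3:6]: 31
[4:7]: 32
[5:8]: 33
[6:9]: 26
[7:10]: 34
[8:11]: 45
[9:12]: 44

Max: 45 at [8:11]


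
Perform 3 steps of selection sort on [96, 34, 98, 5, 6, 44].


Initial: [96, 34, 98, 5, 6, 44]
Step 1: min=5 at 3
  Swap: [5, 34, 98, 96, 6, 44]
Step 2: min=6 at 4
  Swap: [5, 6, 98, 96, 34, 44]
Step 3: min=34 at 4
  Swap: [5, 6, 34, 96, 98, 44]

After 3 steps: [5, 6, 34, 96, 98, 44]


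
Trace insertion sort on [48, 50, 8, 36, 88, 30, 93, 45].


Initial: [48, 50, 8, 36, 88, 30, 93, 45]
Insert 50: [48, 50, 8, 36, 88, 30, 93, 45]
Insert 8: [8, 48, 50, 36, 88, 30, 93, 45]
Insert 36: [8, 36, 48, 50, 88, 30, 93, 45]
Insert 88: [8, 36, 48, 50, 88, 30, 93, 45]
Insert 30: [8, 30, 36, 48, 50, 88, 93, 45]
Insert 93: [8, 30, 36, 48, 50, 88, 93, 45]
Insert 45: [8, 30, 36, 45, 48, 50, 88, 93]

Sorted: [8, 30, 36, 45, 48, 50, 88, 93]


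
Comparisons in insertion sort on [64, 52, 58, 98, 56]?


Algorithm: insertion sort
Input: [64, 52, 58, 98, 56]
Sorted: [52, 56, 58, 64, 98]

8


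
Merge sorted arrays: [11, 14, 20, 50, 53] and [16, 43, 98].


Take 11 from A
Take 14 from A
Take 16 from B
Take 20 from A
Take 43 from B
Take 50 from A
Take 53 from A

Merged: [11, 14, 16, 20, 43, 50, 53, 98]


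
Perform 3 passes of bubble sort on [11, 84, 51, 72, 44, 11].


Initial: [11, 84, 51, 72, 44, 11]
Pass 1: [11, 51, 72, 44, 11, 84] (4 swaps)
Pass 2: [11, 51, 44, 11, 72, 84] (2 swaps)
Pass 3: [11, 44, 11, 51, 72, 84] (2 swaps)

After 3 passes: [11, 44, 11, 51, 72, 84]


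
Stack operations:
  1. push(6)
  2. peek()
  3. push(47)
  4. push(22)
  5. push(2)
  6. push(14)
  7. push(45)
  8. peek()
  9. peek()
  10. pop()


push(6) -> [6]
peek()->6
push(47) -> [6, 47]
push(22) -> [6, 47, 22]
push(2) -> [6, 47, 22, 2]
push(14) -> [6, 47, 22, 2, 14]
push(45) -> [6, 47, 22, 2, 14, 45]
peek()->45
peek()->45
pop()->45, [6, 47, 22, 2, 14]

Final stack: [6, 47, 22, 2, 14]


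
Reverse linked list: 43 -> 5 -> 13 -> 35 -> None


Step 1: curr=43, set curr.next=prev(None) | reversed so far: 43
Step 2: curr=5, set curr.next=prev(43) | reversed so far: 5 -> 43
Step 3: curr=13, set curr.next=prev(5) | reversed so far: 13 -> 5 -> 43
Step 4: curr=35, set curr.next=prev(13) | reversed so far: 35 -> 13 -> 5 -> 43

35 -> 13 -> 5 -> 43 -> None


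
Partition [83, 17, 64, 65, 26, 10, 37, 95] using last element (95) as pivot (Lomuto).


Pivot: 95
  83 <= 95: advance i (no swap)
  17 <= 95: advance i (no swap)
  64 <= 95: advance i (no swap)
  65 <= 95: advance i (no swap)
  26 <= 95: advance i (no swap)
  10 <= 95: advance i (no swap)
  37 <= 95: advance i (no swap)
Place pivot at 7: [83, 17, 64, 65, 26, 10, 37, 95]

Partitioned: [83, 17, 64, 65, 26, 10, 37, 95]


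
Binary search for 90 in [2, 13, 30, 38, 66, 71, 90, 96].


Step 1: lo=0, hi=7, mid=3, val=38
Step 2: lo=4, hi=7, mid=5, val=71
Step 3: lo=6, hi=7, mid=6, val=90

Found at index 6


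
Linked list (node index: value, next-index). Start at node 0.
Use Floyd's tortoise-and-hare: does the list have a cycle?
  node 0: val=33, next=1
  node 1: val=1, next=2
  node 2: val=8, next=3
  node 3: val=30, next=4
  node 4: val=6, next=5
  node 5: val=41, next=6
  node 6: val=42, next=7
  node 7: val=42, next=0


Floyd's tortoise (slow, +1) and hare (fast, +2):
  init: slow=0, fast=0
  step 1: slow=1, fast=2
  step 2: slow=2, fast=4
  step 3: slow=3, fast=6
  step 4: slow=4, fast=0
  step 5: slow=5, fast=2
  step 6: slow=6, fast=4
  step 7: slow=7, fast=6
  step 8: slow=0, fast=0
  slow == fast at node 0: cycle detected

Cycle: yes


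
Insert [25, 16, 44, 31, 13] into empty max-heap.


Insert 25: [25]
Insert 16: [25, 16]
Insert 44: [44, 16, 25]
Insert 31: [44, 31, 25, 16]
Insert 13: [44, 31, 25, 16, 13]

Final heap: [44, 31, 25, 16, 13]


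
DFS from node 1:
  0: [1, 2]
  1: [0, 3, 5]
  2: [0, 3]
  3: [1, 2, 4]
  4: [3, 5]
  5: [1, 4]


Visit 1, push [5, 3, 0]
Visit 0, push [2]
Visit 2, push [3]
Visit 3, push [4]
Visit 4, push [5]
Visit 5, push []

DFS order: [1, 0, 2, 3, 4, 5]


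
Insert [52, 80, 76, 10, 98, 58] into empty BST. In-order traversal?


Insert 52: root
Insert 80: R from 52
Insert 76: R from 52 -> L from 80
Insert 10: L from 52
Insert 98: R from 52 -> R from 80
Insert 58: R from 52 -> L from 80 -> L from 76

In-order: [10, 52, 58, 76, 80, 98]


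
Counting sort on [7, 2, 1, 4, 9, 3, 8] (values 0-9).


Input: [7, 2, 1, 4, 9, 3, 8]
Counts: [0, 1, 1, 1, 1, 0, 0, 1, 1, 1]

Sorted: [1, 2, 3, 4, 7, 8, 9]


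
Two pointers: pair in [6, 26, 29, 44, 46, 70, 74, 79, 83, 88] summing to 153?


lo=0(6)+hi=9(88)=94
lo=1(26)+hi=9(88)=114
lo=2(29)+hi=9(88)=117
lo=3(44)+hi=9(88)=132
lo=4(46)+hi=9(88)=134
lo=5(70)+hi=9(88)=158
lo=5(70)+hi=8(83)=153

Yes: 70+83=153


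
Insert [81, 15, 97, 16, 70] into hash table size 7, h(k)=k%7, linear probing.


Insert 81: h=4 -> slot 4
Insert 15: h=1 -> slot 1
Insert 97: h=6 -> slot 6
Insert 16: h=2 -> slot 2
Insert 70: h=0 -> slot 0

Table: [70, 15, 16, None, 81, None, 97]


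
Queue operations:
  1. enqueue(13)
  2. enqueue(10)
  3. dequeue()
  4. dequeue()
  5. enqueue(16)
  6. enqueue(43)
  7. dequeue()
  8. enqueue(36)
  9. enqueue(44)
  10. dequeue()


enqueue(13) -> [13]
enqueue(10) -> [13, 10]
dequeue()->13, [10]
dequeue()->10, []
enqueue(16) -> [16]
enqueue(43) -> [16, 43]
dequeue()->16, [43]
enqueue(36) -> [43, 36]
enqueue(44) -> [43, 36, 44]
dequeue()->43, [36, 44]

Final queue: [36, 44]


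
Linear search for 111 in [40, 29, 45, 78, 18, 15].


i=0: 40!=111
i=1: 29!=111
i=2: 45!=111
i=3: 78!=111
i=4: 18!=111
i=5: 15!=111

Not found, 6 comps


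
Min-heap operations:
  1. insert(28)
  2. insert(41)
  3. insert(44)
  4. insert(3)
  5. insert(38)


insert(28) -> [28]
insert(41) -> [28, 41]
insert(44) -> [28, 41, 44]
insert(3) -> [3, 28, 44, 41]
insert(38) -> [3, 28, 44, 41, 38]

Final heap: [3, 28, 44, 41, 38]


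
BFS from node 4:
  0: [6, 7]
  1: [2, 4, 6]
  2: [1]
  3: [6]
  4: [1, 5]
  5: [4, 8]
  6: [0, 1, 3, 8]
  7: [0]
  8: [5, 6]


Visit 4, enqueue [1, 5]
Visit 1, enqueue [2, 6]
Visit 5, enqueue [8]
Visit 2, enqueue []
Visit 6, enqueue [0, 3]
Visit 8, enqueue []
Visit 0, enqueue [7]
Visit 3, enqueue []
Visit 7, enqueue []

BFS order: [4, 1, 5, 2, 6, 8, 0, 3, 7]


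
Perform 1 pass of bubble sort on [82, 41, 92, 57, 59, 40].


Initial: [82, 41, 92, 57, 59, 40]
Pass 1: [41, 82, 57, 59, 40, 92] (4 swaps)

After 1 pass: [41, 82, 57, 59, 40, 92]


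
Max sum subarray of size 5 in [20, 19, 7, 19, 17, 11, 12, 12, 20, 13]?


[0:5]: 82
[1:6]: 73
[2:7]: 66
[3:8]: 71
[4:9]: 72
[5:10]: 68

Max: 82 at [0:5]


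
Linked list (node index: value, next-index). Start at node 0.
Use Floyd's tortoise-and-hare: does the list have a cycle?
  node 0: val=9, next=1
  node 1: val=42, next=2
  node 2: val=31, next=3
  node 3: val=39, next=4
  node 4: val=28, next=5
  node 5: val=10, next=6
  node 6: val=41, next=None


Floyd's tortoise (slow, +1) and hare (fast, +2):
  init: slow=0, fast=0
  step 1: slow=1, fast=2
  step 2: slow=2, fast=4
  step 3: slow=3, fast=6
  step 4: fast -> None, no cycle

Cycle: no


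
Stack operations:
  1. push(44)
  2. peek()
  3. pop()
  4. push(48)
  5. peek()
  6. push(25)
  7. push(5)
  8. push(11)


push(44) -> [44]
peek()->44
pop()->44, []
push(48) -> [48]
peek()->48
push(25) -> [48, 25]
push(5) -> [48, 25, 5]
push(11) -> [48, 25, 5, 11]

Final stack: [48, 25, 5, 11]


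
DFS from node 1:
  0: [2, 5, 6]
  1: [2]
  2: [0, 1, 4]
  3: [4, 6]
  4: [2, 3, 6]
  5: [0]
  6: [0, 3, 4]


Visit 1, push [2]
Visit 2, push [4, 0]
Visit 0, push [6, 5]
Visit 5, push []
Visit 6, push [4, 3]
Visit 3, push [4]
Visit 4, push []

DFS order: [1, 2, 0, 5, 6, 3, 4]


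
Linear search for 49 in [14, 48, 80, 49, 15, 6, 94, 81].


i=0: 14!=49
i=1: 48!=49
i=2: 80!=49
i=3: 49==49 found!

Found at 3, 4 comps


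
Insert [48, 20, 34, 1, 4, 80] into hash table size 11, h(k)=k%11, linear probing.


Insert 48: h=4 -> slot 4
Insert 20: h=9 -> slot 9
Insert 34: h=1 -> slot 1
Insert 1: h=1, 1 probes -> slot 2
Insert 4: h=4, 1 probes -> slot 5
Insert 80: h=3 -> slot 3

Table: [None, 34, 1, 80, 48, 4, None, None, None, 20, None]


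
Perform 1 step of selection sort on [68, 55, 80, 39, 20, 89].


Initial: [68, 55, 80, 39, 20, 89]
Step 1: min=20 at 4
  Swap: [20, 55, 80, 39, 68, 89]

After 1 step: [20, 55, 80, 39, 68, 89]


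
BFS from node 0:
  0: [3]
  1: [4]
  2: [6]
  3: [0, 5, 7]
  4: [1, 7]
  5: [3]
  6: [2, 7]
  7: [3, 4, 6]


Visit 0, enqueue [3]
Visit 3, enqueue [5, 7]
Visit 5, enqueue []
Visit 7, enqueue [4, 6]
Visit 4, enqueue [1]
Visit 6, enqueue [2]
Visit 1, enqueue []
Visit 2, enqueue []

BFS order: [0, 3, 5, 7, 4, 6, 1, 2]


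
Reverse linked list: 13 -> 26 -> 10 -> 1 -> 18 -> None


Step 1: curr=13, set curr.next=prev(None) | reversed so far: 13
Step 2: curr=26, set curr.next=prev(13) | reversed so far: 26 -> 13
Step 3: curr=10, set curr.next=prev(26) | reversed so far: 10 -> 26 -> 13
Step 4: curr=1, set curr.next=prev(10) | reversed so far: 1 -> 10 -> 26 -> 13
Step 5: curr=18, set curr.next=prev(1) | reversed so far: 18 -> 1 -> 10 -> 26 -> 13

18 -> 1 -> 10 -> 26 -> 13 -> None


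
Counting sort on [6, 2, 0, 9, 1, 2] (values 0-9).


Input: [6, 2, 0, 9, 1, 2]
Counts: [1, 1, 2, 0, 0, 0, 1, 0, 0, 1]

Sorted: [0, 1, 2, 2, 6, 9]


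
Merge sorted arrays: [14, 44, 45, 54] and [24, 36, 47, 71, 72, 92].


Take 14 from A
Take 24 from B
Take 36 from B
Take 44 from A
Take 45 from A
Take 47 from B
Take 54 from A

Merged: [14, 24, 36, 44, 45, 47, 54, 71, 72, 92]


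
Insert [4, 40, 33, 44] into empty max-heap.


Insert 4: [4]
Insert 40: [40, 4]
Insert 33: [40, 4, 33]
Insert 44: [44, 40, 33, 4]

Final heap: [44, 40, 33, 4]


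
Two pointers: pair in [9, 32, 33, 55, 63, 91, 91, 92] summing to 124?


lo=0(9)+hi=7(92)=101
lo=1(32)+hi=7(92)=124

Yes: 32+92=124


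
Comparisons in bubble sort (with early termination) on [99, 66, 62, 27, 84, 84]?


Algorithm: bubble sort (with early termination)
Input: [99, 66, 62, 27, 84, 84]
Sorted: [27, 62, 66, 84, 84, 99]

14


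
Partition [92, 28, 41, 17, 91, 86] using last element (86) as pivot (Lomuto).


Pivot: 86
  28 <= 86: swap -> [28, 92, 41, 17, 91, 86]
  41 <= 86: swap -> [28, 41, 92, 17, 91, 86]
  17 <= 86: swap -> [28, 41, 17, 92, 91, 86]
Place pivot at 3: [28, 41, 17, 86, 91, 92]

Partitioned: [28, 41, 17, 86, 91, 92]


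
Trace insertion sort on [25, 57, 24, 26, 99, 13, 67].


Initial: [25, 57, 24, 26, 99, 13, 67]
Insert 57: [25, 57, 24, 26, 99, 13, 67]
Insert 24: [24, 25, 57, 26, 99, 13, 67]
Insert 26: [24, 25, 26, 57, 99, 13, 67]
Insert 99: [24, 25, 26, 57, 99, 13, 67]
Insert 13: [13, 24, 25, 26, 57, 99, 67]
Insert 67: [13, 24, 25, 26, 57, 67, 99]

Sorted: [13, 24, 25, 26, 57, 67, 99]


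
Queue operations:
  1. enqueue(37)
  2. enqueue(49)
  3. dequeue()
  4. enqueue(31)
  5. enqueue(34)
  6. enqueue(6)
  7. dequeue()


enqueue(37) -> [37]
enqueue(49) -> [37, 49]
dequeue()->37, [49]
enqueue(31) -> [49, 31]
enqueue(34) -> [49, 31, 34]
enqueue(6) -> [49, 31, 34, 6]
dequeue()->49, [31, 34, 6]

Final queue: [31, 34, 6]


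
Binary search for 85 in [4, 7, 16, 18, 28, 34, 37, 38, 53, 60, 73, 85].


Step 1: lo=0, hi=11, mid=5, val=34
Step 2: lo=6, hi=11, mid=8, val=53
Step 3: lo=9, hi=11, mid=10, val=73
Step 4: lo=11, hi=11, mid=11, val=85

Found at index 11


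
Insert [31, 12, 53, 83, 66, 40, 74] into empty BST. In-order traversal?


Insert 31: root
Insert 12: L from 31
Insert 53: R from 31
Insert 83: R from 31 -> R from 53
Insert 66: R from 31 -> R from 53 -> L from 83
Insert 40: R from 31 -> L from 53
Insert 74: R from 31 -> R from 53 -> L from 83 -> R from 66

In-order: [12, 31, 40, 53, 66, 74, 83]


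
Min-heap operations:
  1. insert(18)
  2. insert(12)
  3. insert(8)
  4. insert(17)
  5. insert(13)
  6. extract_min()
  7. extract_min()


insert(18) -> [18]
insert(12) -> [12, 18]
insert(8) -> [8, 18, 12]
insert(17) -> [8, 17, 12, 18]
insert(13) -> [8, 13, 12, 18, 17]
extract_min()->8, [12, 13, 17, 18]
extract_min()->12, [13, 18, 17]

Final heap: [13, 18, 17]


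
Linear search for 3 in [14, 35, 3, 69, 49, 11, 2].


i=0: 14!=3
i=1: 35!=3
i=2: 3==3 found!

Found at 2, 3 comps


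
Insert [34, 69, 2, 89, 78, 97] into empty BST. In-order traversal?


Insert 34: root
Insert 69: R from 34
Insert 2: L from 34
Insert 89: R from 34 -> R from 69
Insert 78: R from 34 -> R from 69 -> L from 89
Insert 97: R from 34 -> R from 69 -> R from 89

In-order: [2, 34, 69, 78, 89, 97]


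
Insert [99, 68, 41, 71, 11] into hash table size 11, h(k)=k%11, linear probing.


Insert 99: h=0 -> slot 0
Insert 68: h=2 -> slot 2
Insert 41: h=8 -> slot 8
Insert 71: h=5 -> slot 5
Insert 11: h=0, 1 probes -> slot 1

Table: [99, 11, 68, None, None, 71, None, None, 41, None, None]


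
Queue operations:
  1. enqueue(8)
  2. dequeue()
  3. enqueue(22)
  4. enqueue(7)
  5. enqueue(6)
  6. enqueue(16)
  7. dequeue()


enqueue(8) -> [8]
dequeue()->8, []
enqueue(22) -> [22]
enqueue(7) -> [22, 7]
enqueue(6) -> [22, 7, 6]
enqueue(16) -> [22, 7, 6, 16]
dequeue()->22, [7, 6, 16]

Final queue: [7, 6, 16]


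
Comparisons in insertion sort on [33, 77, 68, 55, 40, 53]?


Algorithm: insertion sort
Input: [33, 77, 68, 55, 40, 53]
Sorted: [33, 40, 53, 55, 68, 77]

14


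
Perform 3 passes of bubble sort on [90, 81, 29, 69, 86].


Initial: [90, 81, 29, 69, 86]
Pass 1: [81, 29, 69, 86, 90] (4 swaps)
Pass 2: [29, 69, 81, 86, 90] (2 swaps)
Pass 3: [29, 69, 81, 86, 90] (0 swaps)

After 3 passes: [29, 69, 81, 86, 90]


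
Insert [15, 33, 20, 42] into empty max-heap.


Insert 15: [15]
Insert 33: [33, 15]
Insert 20: [33, 15, 20]
Insert 42: [42, 33, 20, 15]

Final heap: [42, 33, 20, 15]


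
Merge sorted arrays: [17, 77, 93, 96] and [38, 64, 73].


Take 17 from A
Take 38 from B
Take 64 from B
Take 73 from B

Merged: [17, 38, 64, 73, 77, 93, 96]


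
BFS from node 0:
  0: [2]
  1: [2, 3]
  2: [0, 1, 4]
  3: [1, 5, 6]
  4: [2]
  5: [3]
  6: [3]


Visit 0, enqueue [2]
Visit 2, enqueue [1, 4]
Visit 1, enqueue [3]
Visit 4, enqueue []
Visit 3, enqueue [5, 6]
Visit 5, enqueue []
Visit 6, enqueue []

BFS order: [0, 2, 1, 4, 3, 5, 6]


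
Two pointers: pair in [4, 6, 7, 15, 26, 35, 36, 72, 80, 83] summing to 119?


lo=0(4)+hi=9(83)=87
lo=1(6)+hi=9(83)=89
lo=2(7)+hi=9(83)=90
lo=3(15)+hi=9(83)=98
lo=4(26)+hi=9(83)=109
lo=5(35)+hi=9(83)=118
lo=6(36)+hi=9(83)=119

Yes: 36+83=119


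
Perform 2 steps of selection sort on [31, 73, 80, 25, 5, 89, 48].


Initial: [31, 73, 80, 25, 5, 89, 48]
Step 1: min=5 at 4
  Swap: [5, 73, 80, 25, 31, 89, 48]
Step 2: min=25 at 3
  Swap: [5, 25, 80, 73, 31, 89, 48]

After 2 steps: [5, 25, 80, 73, 31, 89, 48]


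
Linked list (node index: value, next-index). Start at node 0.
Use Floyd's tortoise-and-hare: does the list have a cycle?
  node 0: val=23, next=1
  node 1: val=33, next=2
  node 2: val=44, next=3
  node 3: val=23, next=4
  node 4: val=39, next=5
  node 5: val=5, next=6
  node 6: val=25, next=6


Floyd's tortoise (slow, +1) and hare (fast, +2):
  init: slow=0, fast=0
  step 1: slow=1, fast=2
  step 2: slow=2, fast=4
  step 3: slow=3, fast=6
  step 4: slow=4, fast=6
  step 5: slow=5, fast=6
  step 6: slow=6, fast=6
  slow == fast at node 6: cycle detected

Cycle: yes


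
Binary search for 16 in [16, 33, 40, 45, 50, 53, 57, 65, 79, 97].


Step 1: lo=0, hi=9, mid=4, val=50
Step 2: lo=0, hi=3, mid=1, val=33
Step 3: lo=0, hi=0, mid=0, val=16

Found at index 0


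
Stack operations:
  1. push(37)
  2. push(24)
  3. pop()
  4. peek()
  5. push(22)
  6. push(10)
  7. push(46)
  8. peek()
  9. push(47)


push(37) -> [37]
push(24) -> [37, 24]
pop()->24, [37]
peek()->37
push(22) -> [37, 22]
push(10) -> [37, 22, 10]
push(46) -> [37, 22, 10, 46]
peek()->46
push(47) -> [37, 22, 10, 46, 47]

Final stack: [37, 22, 10, 46, 47]


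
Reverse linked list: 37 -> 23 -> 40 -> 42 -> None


Step 1: curr=37, set curr.next=prev(None) | reversed so far: 37
Step 2: curr=23, set curr.next=prev(37) | reversed so far: 23 -> 37
Step 3: curr=40, set curr.next=prev(23) | reversed so far: 40 -> 23 -> 37
Step 4: curr=42, set curr.next=prev(40) | reversed so far: 42 -> 40 -> 23 -> 37

42 -> 40 -> 23 -> 37 -> None


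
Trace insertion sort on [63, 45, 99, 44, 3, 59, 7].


Initial: [63, 45, 99, 44, 3, 59, 7]
Insert 45: [45, 63, 99, 44, 3, 59, 7]
Insert 99: [45, 63, 99, 44, 3, 59, 7]
Insert 44: [44, 45, 63, 99, 3, 59, 7]
Insert 3: [3, 44, 45, 63, 99, 59, 7]
Insert 59: [3, 44, 45, 59, 63, 99, 7]
Insert 7: [3, 7, 44, 45, 59, 63, 99]

Sorted: [3, 7, 44, 45, 59, 63, 99]


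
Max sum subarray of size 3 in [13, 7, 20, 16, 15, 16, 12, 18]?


[0:3]: 40
[1:4]: 43
[2:5]: 51
[3:6]: 47
[4:7]: 43
[5:8]: 46

Max: 51 at [2:5]


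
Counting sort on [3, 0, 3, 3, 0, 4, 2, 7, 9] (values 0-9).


Input: [3, 0, 3, 3, 0, 4, 2, 7, 9]
Counts: [2, 0, 1, 3, 1, 0, 0, 1, 0, 1]

Sorted: [0, 0, 2, 3, 3, 3, 4, 7, 9]


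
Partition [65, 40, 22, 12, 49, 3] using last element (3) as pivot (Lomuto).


Pivot: 3
Place pivot at 0: [3, 40, 22, 12, 49, 65]

Partitioned: [3, 40, 22, 12, 49, 65]


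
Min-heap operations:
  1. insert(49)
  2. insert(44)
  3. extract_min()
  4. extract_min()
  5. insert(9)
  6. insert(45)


insert(49) -> [49]
insert(44) -> [44, 49]
extract_min()->44, [49]
extract_min()->49, []
insert(9) -> [9]
insert(45) -> [9, 45]

Final heap: [9, 45]


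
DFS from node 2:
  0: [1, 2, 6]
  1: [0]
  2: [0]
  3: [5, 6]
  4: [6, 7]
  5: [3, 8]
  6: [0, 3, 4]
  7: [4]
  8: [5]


Visit 2, push [0]
Visit 0, push [6, 1]
Visit 1, push []
Visit 6, push [4, 3]
Visit 3, push [5]
Visit 5, push [8]
Visit 8, push []
Visit 4, push [7]
Visit 7, push []

DFS order: [2, 0, 1, 6, 3, 5, 8, 4, 7]


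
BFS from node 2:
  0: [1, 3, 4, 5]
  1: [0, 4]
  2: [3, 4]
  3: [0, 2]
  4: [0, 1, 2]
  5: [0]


Visit 2, enqueue [3, 4]
Visit 3, enqueue [0]
Visit 4, enqueue [1]
Visit 0, enqueue [5]
Visit 1, enqueue []
Visit 5, enqueue []

BFS order: [2, 3, 4, 0, 1, 5]


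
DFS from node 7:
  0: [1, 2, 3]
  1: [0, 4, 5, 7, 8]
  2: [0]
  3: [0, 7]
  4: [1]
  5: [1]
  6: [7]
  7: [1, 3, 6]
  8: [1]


Visit 7, push [6, 3, 1]
Visit 1, push [8, 5, 4, 0]
Visit 0, push [3, 2]
Visit 2, push []
Visit 3, push []
Visit 4, push []
Visit 5, push []
Visit 8, push []
Visit 6, push []

DFS order: [7, 1, 0, 2, 3, 4, 5, 8, 6]


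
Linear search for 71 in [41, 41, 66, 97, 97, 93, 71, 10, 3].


i=0: 41!=71
i=1: 41!=71
i=2: 66!=71
i=3: 97!=71
i=4: 97!=71
i=5: 93!=71
i=6: 71==71 found!

Found at 6, 7 comps


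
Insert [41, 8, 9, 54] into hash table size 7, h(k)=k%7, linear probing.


Insert 41: h=6 -> slot 6
Insert 8: h=1 -> slot 1
Insert 9: h=2 -> slot 2
Insert 54: h=5 -> slot 5

Table: [None, 8, 9, None, None, 54, 41]


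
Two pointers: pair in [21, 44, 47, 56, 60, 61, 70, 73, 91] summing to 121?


lo=0(21)+hi=8(91)=112
lo=1(44)+hi=8(91)=135
lo=1(44)+hi=7(73)=117
lo=2(47)+hi=7(73)=120
lo=3(56)+hi=7(73)=129
lo=3(56)+hi=6(70)=126
lo=3(56)+hi=5(61)=117
lo=4(60)+hi=5(61)=121

Yes: 60+61=121


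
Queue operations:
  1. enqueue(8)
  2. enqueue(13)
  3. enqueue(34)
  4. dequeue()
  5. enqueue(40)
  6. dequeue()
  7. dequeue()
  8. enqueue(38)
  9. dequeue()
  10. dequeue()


enqueue(8) -> [8]
enqueue(13) -> [8, 13]
enqueue(34) -> [8, 13, 34]
dequeue()->8, [13, 34]
enqueue(40) -> [13, 34, 40]
dequeue()->13, [34, 40]
dequeue()->34, [40]
enqueue(38) -> [40, 38]
dequeue()->40, [38]
dequeue()->38, []

Final queue: []


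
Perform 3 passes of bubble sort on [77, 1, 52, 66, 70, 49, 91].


Initial: [77, 1, 52, 66, 70, 49, 91]
Pass 1: [1, 52, 66, 70, 49, 77, 91] (5 swaps)
Pass 2: [1, 52, 66, 49, 70, 77, 91] (1 swaps)
Pass 3: [1, 52, 49, 66, 70, 77, 91] (1 swaps)

After 3 passes: [1, 52, 49, 66, 70, 77, 91]


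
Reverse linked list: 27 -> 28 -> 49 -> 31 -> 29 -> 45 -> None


Step 1: curr=27, set curr.next=prev(None) | reversed so far: 27
Step 2: curr=28, set curr.next=prev(27) | reversed so far: 28 -> 27
Step 3: curr=49, set curr.next=prev(28) | reversed so far: 49 -> 28 -> 27
Step 4: curr=31, set curr.next=prev(49) | reversed so far: 31 -> 49 -> 28 -> 27
Step 5: curr=29, set curr.next=prev(31) | reversed so far: 29 -> 31 -> 49 -> 28 -> 27
Step 6: curr=45, set curr.next=prev(29) | reversed so far: 45 -> 29 -> 31 -> 49 -> 28 -> 27

45 -> 29 -> 31 -> 49 -> 28 -> 27 -> None


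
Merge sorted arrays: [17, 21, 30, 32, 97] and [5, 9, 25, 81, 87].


Take 5 from B
Take 9 from B
Take 17 from A
Take 21 from A
Take 25 from B
Take 30 from A
Take 32 from A
Take 81 from B
Take 87 from B

Merged: [5, 9, 17, 21, 25, 30, 32, 81, 87, 97]


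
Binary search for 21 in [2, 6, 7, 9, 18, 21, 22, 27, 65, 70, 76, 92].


Step 1: lo=0, hi=11, mid=5, val=21

Found at index 5


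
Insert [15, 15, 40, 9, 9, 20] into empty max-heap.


Insert 15: [15]
Insert 15: [15, 15]
Insert 40: [40, 15, 15]
Insert 9: [40, 15, 15, 9]
Insert 9: [40, 15, 15, 9, 9]
Insert 20: [40, 15, 20, 9, 9, 15]

Final heap: [40, 15, 20, 9, 9, 15]


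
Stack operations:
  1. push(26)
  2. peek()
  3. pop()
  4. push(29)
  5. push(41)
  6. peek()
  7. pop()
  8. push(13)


push(26) -> [26]
peek()->26
pop()->26, []
push(29) -> [29]
push(41) -> [29, 41]
peek()->41
pop()->41, [29]
push(13) -> [29, 13]

Final stack: [29, 13]


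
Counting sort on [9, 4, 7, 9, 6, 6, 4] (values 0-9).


Input: [9, 4, 7, 9, 6, 6, 4]
Counts: [0, 0, 0, 0, 2, 0, 2, 1, 0, 2]

Sorted: [4, 4, 6, 6, 7, 9, 9]


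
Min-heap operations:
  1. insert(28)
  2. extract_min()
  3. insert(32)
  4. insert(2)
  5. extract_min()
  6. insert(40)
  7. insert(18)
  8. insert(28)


insert(28) -> [28]
extract_min()->28, []
insert(32) -> [32]
insert(2) -> [2, 32]
extract_min()->2, [32]
insert(40) -> [32, 40]
insert(18) -> [18, 40, 32]
insert(28) -> [18, 28, 32, 40]

Final heap: [18, 28, 32, 40]


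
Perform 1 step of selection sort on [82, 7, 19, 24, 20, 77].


Initial: [82, 7, 19, 24, 20, 77]
Step 1: min=7 at 1
  Swap: [7, 82, 19, 24, 20, 77]

After 1 step: [7, 82, 19, 24, 20, 77]


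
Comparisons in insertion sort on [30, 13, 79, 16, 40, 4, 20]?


Algorithm: insertion sort
Input: [30, 13, 79, 16, 40, 4, 20]
Sorted: [4, 13, 16, 20, 30, 40, 79]

16


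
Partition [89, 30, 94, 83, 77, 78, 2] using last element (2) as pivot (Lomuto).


Pivot: 2
Place pivot at 0: [2, 30, 94, 83, 77, 78, 89]

Partitioned: [2, 30, 94, 83, 77, 78, 89]


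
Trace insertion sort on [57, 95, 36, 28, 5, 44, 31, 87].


Initial: [57, 95, 36, 28, 5, 44, 31, 87]
Insert 95: [57, 95, 36, 28, 5, 44, 31, 87]
Insert 36: [36, 57, 95, 28, 5, 44, 31, 87]
Insert 28: [28, 36, 57, 95, 5, 44, 31, 87]
Insert 5: [5, 28, 36, 57, 95, 44, 31, 87]
Insert 44: [5, 28, 36, 44, 57, 95, 31, 87]
Insert 31: [5, 28, 31, 36, 44, 57, 95, 87]
Insert 87: [5, 28, 31, 36, 44, 57, 87, 95]

Sorted: [5, 28, 31, 36, 44, 57, 87, 95]


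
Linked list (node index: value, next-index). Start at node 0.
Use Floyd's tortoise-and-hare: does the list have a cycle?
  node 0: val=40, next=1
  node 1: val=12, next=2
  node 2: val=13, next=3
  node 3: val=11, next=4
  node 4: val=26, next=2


Floyd's tortoise (slow, +1) and hare (fast, +2):
  init: slow=0, fast=0
  step 1: slow=1, fast=2
  step 2: slow=2, fast=4
  step 3: slow=3, fast=3
  slow == fast at node 3: cycle detected

Cycle: yes


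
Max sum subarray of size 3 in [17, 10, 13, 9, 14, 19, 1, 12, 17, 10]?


[0:3]: 40
[1:4]: 32
[2:5]: 36
[3:6]: 42
[4:7]: 34
[5:8]: 32
[6:9]: 30
[7:10]: 39

Max: 42 at [3:6]


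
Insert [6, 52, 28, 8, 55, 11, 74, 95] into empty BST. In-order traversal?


Insert 6: root
Insert 52: R from 6
Insert 28: R from 6 -> L from 52
Insert 8: R from 6 -> L from 52 -> L from 28
Insert 55: R from 6 -> R from 52
Insert 11: R from 6 -> L from 52 -> L from 28 -> R from 8
Insert 74: R from 6 -> R from 52 -> R from 55
Insert 95: R from 6 -> R from 52 -> R from 55 -> R from 74

In-order: [6, 8, 11, 28, 52, 55, 74, 95]


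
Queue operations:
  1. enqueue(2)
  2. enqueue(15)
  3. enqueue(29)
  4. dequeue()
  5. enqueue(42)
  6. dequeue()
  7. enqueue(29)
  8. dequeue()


enqueue(2) -> [2]
enqueue(15) -> [2, 15]
enqueue(29) -> [2, 15, 29]
dequeue()->2, [15, 29]
enqueue(42) -> [15, 29, 42]
dequeue()->15, [29, 42]
enqueue(29) -> [29, 42, 29]
dequeue()->29, [42, 29]

Final queue: [42, 29]


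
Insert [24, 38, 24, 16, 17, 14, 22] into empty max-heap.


Insert 24: [24]
Insert 38: [38, 24]
Insert 24: [38, 24, 24]
Insert 16: [38, 24, 24, 16]
Insert 17: [38, 24, 24, 16, 17]
Insert 14: [38, 24, 24, 16, 17, 14]
Insert 22: [38, 24, 24, 16, 17, 14, 22]

Final heap: [38, 24, 24, 16, 17, 14, 22]


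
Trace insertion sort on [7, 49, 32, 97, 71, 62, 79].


Initial: [7, 49, 32, 97, 71, 62, 79]
Insert 49: [7, 49, 32, 97, 71, 62, 79]
Insert 32: [7, 32, 49, 97, 71, 62, 79]
Insert 97: [7, 32, 49, 97, 71, 62, 79]
Insert 71: [7, 32, 49, 71, 97, 62, 79]
Insert 62: [7, 32, 49, 62, 71, 97, 79]
Insert 79: [7, 32, 49, 62, 71, 79, 97]

Sorted: [7, 32, 49, 62, 71, 79, 97]


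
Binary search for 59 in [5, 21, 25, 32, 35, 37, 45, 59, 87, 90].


Step 1: lo=0, hi=9, mid=4, val=35
Step 2: lo=5, hi=9, mid=7, val=59

Found at index 7


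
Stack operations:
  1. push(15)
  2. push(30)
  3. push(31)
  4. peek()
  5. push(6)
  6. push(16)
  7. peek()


push(15) -> [15]
push(30) -> [15, 30]
push(31) -> [15, 30, 31]
peek()->31
push(6) -> [15, 30, 31, 6]
push(16) -> [15, 30, 31, 6, 16]
peek()->16

Final stack: [15, 30, 31, 6, 16]


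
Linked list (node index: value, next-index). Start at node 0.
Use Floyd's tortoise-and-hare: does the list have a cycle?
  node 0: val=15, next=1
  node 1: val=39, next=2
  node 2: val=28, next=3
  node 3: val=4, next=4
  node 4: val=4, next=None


Floyd's tortoise (slow, +1) and hare (fast, +2):
  init: slow=0, fast=0
  step 1: slow=1, fast=2
  step 2: slow=2, fast=4
  step 3: fast -> None, no cycle

Cycle: no


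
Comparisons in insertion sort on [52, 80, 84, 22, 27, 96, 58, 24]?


Algorithm: insertion sort
Input: [52, 80, 84, 22, 27, 96, 58, 24]
Sorted: [22, 24, 27, 52, 58, 80, 84, 96]

21


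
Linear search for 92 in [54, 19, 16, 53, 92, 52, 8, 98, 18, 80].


i=0: 54!=92
i=1: 19!=92
i=2: 16!=92
i=3: 53!=92
i=4: 92==92 found!

Found at 4, 5 comps


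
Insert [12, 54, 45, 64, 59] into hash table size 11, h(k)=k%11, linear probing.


Insert 12: h=1 -> slot 1
Insert 54: h=10 -> slot 10
Insert 45: h=1, 1 probes -> slot 2
Insert 64: h=9 -> slot 9
Insert 59: h=4 -> slot 4

Table: [None, 12, 45, None, 59, None, None, None, None, 64, 54]


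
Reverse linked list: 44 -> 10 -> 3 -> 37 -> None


Step 1: curr=44, set curr.next=prev(None) | reversed so far: 44
Step 2: curr=10, set curr.next=prev(44) | reversed so far: 10 -> 44
Step 3: curr=3, set curr.next=prev(10) | reversed so far: 3 -> 10 -> 44
Step 4: curr=37, set curr.next=prev(3) | reversed so far: 37 -> 3 -> 10 -> 44

37 -> 3 -> 10 -> 44 -> None


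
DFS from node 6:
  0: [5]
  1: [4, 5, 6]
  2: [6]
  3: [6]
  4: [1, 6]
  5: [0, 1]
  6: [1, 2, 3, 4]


Visit 6, push [4, 3, 2, 1]
Visit 1, push [5, 4]
Visit 4, push []
Visit 5, push [0]
Visit 0, push []
Visit 2, push []
Visit 3, push []

DFS order: [6, 1, 4, 5, 0, 2, 3]


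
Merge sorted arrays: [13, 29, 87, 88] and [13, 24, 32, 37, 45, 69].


Take 13 from A
Take 13 from B
Take 24 from B
Take 29 from A
Take 32 from B
Take 37 from B
Take 45 from B
Take 69 from B

Merged: [13, 13, 24, 29, 32, 37, 45, 69, 87, 88]


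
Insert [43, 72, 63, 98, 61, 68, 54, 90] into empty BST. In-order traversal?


Insert 43: root
Insert 72: R from 43
Insert 63: R from 43 -> L from 72
Insert 98: R from 43 -> R from 72
Insert 61: R from 43 -> L from 72 -> L from 63
Insert 68: R from 43 -> L from 72 -> R from 63
Insert 54: R from 43 -> L from 72 -> L from 63 -> L from 61
Insert 90: R from 43 -> R from 72 -> L from 98

In-order: [43, 54, 61, 63, 68, 72, 90, 98]


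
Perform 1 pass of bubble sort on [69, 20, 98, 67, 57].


Initial: [69, 20, 98, 67, 57]
Pass 1: [20, 69, 67, 57, 98] (3 swaps)

After 1 pass: [20, 69, 67, 57, 98]


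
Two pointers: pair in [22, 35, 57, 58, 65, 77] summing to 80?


lo=0(22)+hi=5(77)=99
lo=0(22)+hi=4(65)=87
lo=0(22)+hi=3(58)=80

Yes: 22+58=80


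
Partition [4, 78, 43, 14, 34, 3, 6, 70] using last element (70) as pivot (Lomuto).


Pivot: 70
  4 <= 70: advance i (no swap)
  43 <= 70: swap -> [4, 43, 78, 14, 34, 3, 6, 70]
  14 <= 70: swap -> [4, 43, 14, 78, 34, 3, 6, 70]
  34 <= 70: swap -> [4, 43, 14, 34, 78, 3, 6, 70]
  3 <= 70: swap -> [4, 43, 14, 34, 3, 78, 6, 70]
  6 <= 70: swap -> [4, 43, 14, 34, 3, 6, 78, 70]
Place pivot at 6: [4, 43, 14, 34, 3, 6, 70, 78]

Partitioned: [4, 43, 14, 34, 3, 6, 70, 78]


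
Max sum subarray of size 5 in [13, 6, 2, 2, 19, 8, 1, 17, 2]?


[0:5]: 42
[1:6]: 37
[2:7]: 32
[3:8]: 47
[4:9]: 47

Max: 47 at [3:8]


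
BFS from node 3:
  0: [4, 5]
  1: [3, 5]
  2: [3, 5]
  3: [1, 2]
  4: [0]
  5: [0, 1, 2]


Visit 3, enqueue [1, 2]
Visit 1, enqueue [5]
Visit 2, enqueue []
Visit 5, enqueue [0]
Visit 0, enqueue [4]
Visit 4, enqueue []

BFS order: [3, 1, 2, 5, 0, 4]


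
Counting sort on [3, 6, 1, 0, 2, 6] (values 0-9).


Input: [3, 6, 1, 0, 2, 6]
Counts: [1, 1, 1, 1, 0, 0, 2, 0, 0, 0]

Sorted: [0, 1, 2, 3, 6, 6]


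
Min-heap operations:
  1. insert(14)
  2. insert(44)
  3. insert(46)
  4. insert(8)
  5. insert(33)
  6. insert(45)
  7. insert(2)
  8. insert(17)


insert(14) -> [14]
insert(44) -> [14, 44]
insert(46) -> [14, 44, 46]
insert(8) -> [8, 14, 46, 44]
insert(33) -> [8, 14, 46, 44, 33]
insert(45) -> [8, 14, 45, 44, 33, 46]
insert(2) -> [2, 14, 8, 44, 33, 46, 45]
insert(17) -> [2, 14, 8, 17, 33, 46, 45, 44]

Final heap: [2, 14, 8, 17, 33, 46, 45, 44]


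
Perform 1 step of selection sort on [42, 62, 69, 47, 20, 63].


Initial: [42, 62, 69, 47, 20, 63]
Step 1: min=20 at 4
  Swap: [20, 62, 69, 47, 42, 63]

After 1 step: [20, 62, 69, 47, 42, 63]


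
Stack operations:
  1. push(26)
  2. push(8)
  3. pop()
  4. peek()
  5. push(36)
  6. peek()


push(26) -> [26]
push(8) -> [26, 8]
pop()->8, [26]
peek()->26
push(36) -> [26, 36]
peek()->36

Final stack: [26, 36]


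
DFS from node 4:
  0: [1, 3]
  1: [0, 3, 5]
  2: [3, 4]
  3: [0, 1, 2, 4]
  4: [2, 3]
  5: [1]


Visit 4, push [3, 2]
Visit 2, push [3]
Visit 3, push [1, 0]
Visit 0, push [1]
Visit 1, push [5]
Visit 5, push []

DFS order: [4, 2, 3, 0, 1, 5]


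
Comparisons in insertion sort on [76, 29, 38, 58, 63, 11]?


Algorithm: insertion sort
Input: [76, 29, 38, 58, 63, 11]
Sorted: [11, 29, 38, 58, 63, 76]

12


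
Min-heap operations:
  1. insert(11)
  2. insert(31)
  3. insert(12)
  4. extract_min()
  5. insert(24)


insert(11) -> [11]
insert(31) -> [11, 31]
insert(12) -> [11, 31, 12]
extract_min()->11, [12, 31]
insert(24) -> [12, 31, 24]

Final heap: [12, 31, 24]


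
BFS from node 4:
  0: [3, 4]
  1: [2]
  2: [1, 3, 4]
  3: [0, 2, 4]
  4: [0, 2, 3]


Visit 4, enqueue [0, 2, 3]
Visit 0, enqueue []
Visit 2, enqueue [1]
Visit 3, enqueue []
Visit 1, enqueue []

BFS order: [4, 0, 2, 3, 1]


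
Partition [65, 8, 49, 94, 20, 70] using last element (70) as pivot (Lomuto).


Pivot: 70
  65 <= 70: advance i (no swap)
  8 <= 70: advance i (no swap)
  49 <= 70: advance i (no swap)
  20 <= 70: swap -> [65, 8, 49, 20, 94, 70]
Place pivot at 4: [65, 8, 49, 20, 70, 94]

Partitioned: [65, 8, 49, 20, 70, 94]
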